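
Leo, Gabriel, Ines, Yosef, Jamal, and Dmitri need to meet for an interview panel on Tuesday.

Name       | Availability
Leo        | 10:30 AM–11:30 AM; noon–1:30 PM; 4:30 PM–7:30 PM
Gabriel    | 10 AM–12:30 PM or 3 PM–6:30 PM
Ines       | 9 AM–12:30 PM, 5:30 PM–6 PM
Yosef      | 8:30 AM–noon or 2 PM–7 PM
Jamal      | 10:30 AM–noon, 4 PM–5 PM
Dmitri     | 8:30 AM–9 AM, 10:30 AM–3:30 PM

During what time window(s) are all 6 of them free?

Leo ∩ Gabriel: 10:30-11:30, 12:00-12:30, 16:30-18:30.
Leo ∩ Gabriel ∩ Ines: 10:30-11:30, 12:00-12:30, 17:30-18:00.
Leo ∩ Gabriel ∩ Ines ∩ Yosef: 10:30-11:30, 17:30-18:00.
Leo ∩ Gabriel ∩ Ines ∩ Yosef ∩ Jamal: 10:30-11:30.
Leo ∩ Gabriel ∩ Ines ∩ Yosef ∩ Jamal ∩ Dmitri: 10:30-11:30.

10:30-11:30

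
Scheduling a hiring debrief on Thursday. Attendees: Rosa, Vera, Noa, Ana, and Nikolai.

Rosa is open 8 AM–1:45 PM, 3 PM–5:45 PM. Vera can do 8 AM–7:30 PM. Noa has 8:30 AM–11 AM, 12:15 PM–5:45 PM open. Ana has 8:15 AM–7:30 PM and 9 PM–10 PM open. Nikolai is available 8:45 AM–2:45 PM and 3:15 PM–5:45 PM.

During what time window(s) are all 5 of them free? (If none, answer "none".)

08:45-11:00, 12:15-13:45, 15:15-17:45

Rosa ∩ Vera: 08:00-13:45, 15:00-17:45.
Rosa ∩ Vera ∩ Noa: 08:30-11:00, 12:15-13:45, 15:00-17:45.
Rosa ∩ Vera ∩ Noa ∩ Ana: 08:30-11:00, 12:15-13:45, 15:00-17:45.
Rosa ∩ Vera ∩ Noa ∩ Ana ∩ Nikolai: 08:45-11:00, 12:15-13:45, 15:15-17:45.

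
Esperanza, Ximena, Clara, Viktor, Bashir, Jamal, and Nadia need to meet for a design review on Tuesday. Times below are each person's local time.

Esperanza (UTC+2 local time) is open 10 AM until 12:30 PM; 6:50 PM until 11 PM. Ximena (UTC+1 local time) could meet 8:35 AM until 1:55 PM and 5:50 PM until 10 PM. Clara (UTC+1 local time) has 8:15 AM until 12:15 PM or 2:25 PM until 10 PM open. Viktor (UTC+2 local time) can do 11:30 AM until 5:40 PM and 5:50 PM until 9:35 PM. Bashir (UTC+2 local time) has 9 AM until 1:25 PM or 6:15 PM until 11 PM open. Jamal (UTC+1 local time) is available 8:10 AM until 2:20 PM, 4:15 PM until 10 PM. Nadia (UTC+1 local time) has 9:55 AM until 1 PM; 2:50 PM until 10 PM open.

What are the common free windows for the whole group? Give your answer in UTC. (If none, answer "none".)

Esperanza in UTC: 08:00-10:30, 16:50-21:00 (subtract 2h to convert from UTC+2).
Ximena in UTC: 07:35-12:55, 16:50-21:00 (subtract 1h to convert from UTC+1).
Clara in UTC: 07:15-11:15, 13:25-21:00 (subtract 1h to convert from UTC+1).
Viktor in UTC: 09:30-15:40, 15:50-19:35 (subtract 2h to convert from UTC+2).
Bashir in UTC: 07:00-11:25, 16:15-21:00 (subtract 2h to convert from UTC+2).
Jamal in UTC: 07:10-13:20, 15:15-21:00 (subtract 1h to convert from UTC+1).
Nadia in UTC: 08:55-12:00, 13:50-21:00 (subtract 1h to convert from UTC+1).
Esperanza ∩ Ximena: 08:00-10:30, 16:50-21:00.
Esperanza ∩ Ximena ∩ Clara: 08:00-10:30, 16:50-21:00.
Esperanza ∩ Ximena ∩ Clara ∩ Viktor: 09:30-10:30, 16:50-19:35.
Esperanza ∩ Ximena ∩ Clara ∩ Viktor ∩ Bashir: 09:30-10:30, 16:50-19:35.
Esperanza ∩ Ximena ∩ Clara ∩ Viktor ∩ Bashir ∩ Jamal: 09:30-10:30, 16:50-19:35.
Esperanza ∩ Ximena ∩ Clara ∩ Viktor ∩ Bashir ∩ Jamal ∩ Nadia: 09:30-10:30, 16:50-19:35.

09:30-10:30, 16:50-19:35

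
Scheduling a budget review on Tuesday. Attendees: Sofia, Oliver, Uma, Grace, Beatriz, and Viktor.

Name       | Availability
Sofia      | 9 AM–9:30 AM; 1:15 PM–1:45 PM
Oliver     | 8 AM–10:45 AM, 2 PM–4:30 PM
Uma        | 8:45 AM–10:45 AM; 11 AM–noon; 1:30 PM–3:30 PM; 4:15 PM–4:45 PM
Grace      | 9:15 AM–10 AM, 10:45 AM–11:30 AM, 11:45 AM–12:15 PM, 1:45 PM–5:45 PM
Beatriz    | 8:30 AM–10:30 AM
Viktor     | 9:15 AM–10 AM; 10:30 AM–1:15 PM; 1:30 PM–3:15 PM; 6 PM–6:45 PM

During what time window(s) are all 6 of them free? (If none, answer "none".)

Sofia ∩ Oliver: 09:00-09:30.
Sofia ∩ Oliver ∩ Uma: 09:00-09:30.
Sofia ∩ Oliver ∩ Uma ∩ Grace: 09:15-09:30.
Sofia ∩ Oliver ∩ Uma ∩ Grace ∩ Beatriz: 09:15-09:30.
Sofia ∩ Oliver ∩ Uma ∩ Grace ∩ Beatriz ∩ Viktor: 09:15-09:30.

09:15-09:30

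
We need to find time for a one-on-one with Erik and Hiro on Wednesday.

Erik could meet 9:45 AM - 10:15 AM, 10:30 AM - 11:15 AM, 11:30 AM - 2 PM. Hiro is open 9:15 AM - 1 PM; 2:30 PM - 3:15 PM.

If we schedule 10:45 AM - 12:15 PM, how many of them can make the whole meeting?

Hiro can make the full 10:45-12:15 slot — that's 1.

1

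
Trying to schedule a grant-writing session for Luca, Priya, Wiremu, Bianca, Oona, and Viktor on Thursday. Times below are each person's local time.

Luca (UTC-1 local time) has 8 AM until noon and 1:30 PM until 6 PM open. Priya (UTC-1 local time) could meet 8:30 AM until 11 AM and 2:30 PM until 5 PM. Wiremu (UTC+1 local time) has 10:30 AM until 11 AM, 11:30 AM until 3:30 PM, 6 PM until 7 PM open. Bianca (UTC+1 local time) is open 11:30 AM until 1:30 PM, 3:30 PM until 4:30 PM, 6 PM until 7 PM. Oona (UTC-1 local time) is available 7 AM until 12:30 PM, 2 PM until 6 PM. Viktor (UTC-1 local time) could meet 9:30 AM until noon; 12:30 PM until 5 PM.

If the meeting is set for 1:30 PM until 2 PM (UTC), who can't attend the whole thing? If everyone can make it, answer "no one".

Bianca, Luca, Oona, Priya

Luca in UTC: 09:00-13:00, 14:30-19:00 (add 1h to convert from UTC-1).
Priya in UTC: 09:30-12:00, 15:30-18:00 (add 1h to convert from UTC-1).
Wiremu in UTC: 09:30-10:00, 10:30-14:30, 17:00-18:00 (subtract 1h to convert from UTC+1).
Bianca in UTC: 10:30-12:30, 14:30-15:30, 17:00-18:00 (subtract 1h to convert from UTC+1).
Oona in UTC: 08:00-13:30, 15:00-19:00 (add 1h to convert from UTC-1).
Viktor in UTC: 10:30-13:00, 13:30-18:00 (add 1h to convert from UTC-1).
Luca: not fully free for 13:30-14:00. Priya: not fully free for 13:30-14:00. Wiremu: free for 13:30-14:00. Bianca: not fully free for 13:30-14:00. Oona: not fully free for 13:30-14:00. Viktor: free for 13:30-14:00.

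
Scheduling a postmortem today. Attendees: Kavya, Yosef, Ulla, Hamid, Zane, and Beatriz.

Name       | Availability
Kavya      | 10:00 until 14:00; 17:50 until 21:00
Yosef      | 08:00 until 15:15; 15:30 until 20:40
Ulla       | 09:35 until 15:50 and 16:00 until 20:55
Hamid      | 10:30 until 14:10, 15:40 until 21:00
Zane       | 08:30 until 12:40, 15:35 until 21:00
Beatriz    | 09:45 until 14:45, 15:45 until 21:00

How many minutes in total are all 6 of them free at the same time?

300

Kavya ∩ Yosef: 10:00-14:00, 17:50-20:40.
Kavya ∩ Yosef ∩ Ulla: 10:00-14:00, 17:50-20:40.
Kavya ∩ Yosef ∩ Ulla ∩ Hamid: 10:30-14:00, 17:50-20:40.
Kavya ∩ Yosef ∩ Ulla ∩ Hamid ∩ Zane: 10:30-12:40, 17:50-20:40.
Kavya ∩ Yosef ∩ Ulla ∩ Hamid ∩ Zane ∩ Beatriz: 10:30-12:40, 17:50-20:40.
Those are the intersection windows.
Summing the common windows: 130 + 170 = 300 minutes.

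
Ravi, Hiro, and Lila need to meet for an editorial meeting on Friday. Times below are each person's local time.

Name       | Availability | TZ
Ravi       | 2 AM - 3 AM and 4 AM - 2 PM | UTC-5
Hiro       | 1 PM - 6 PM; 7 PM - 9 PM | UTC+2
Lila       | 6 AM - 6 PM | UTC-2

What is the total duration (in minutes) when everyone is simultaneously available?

Ravi in UTC: 07:00-08:00, 09:00-19:00 (add 5h to convert from UTC-5).
Hiro in UTC: 11:00-16:00, 17:00-19:00 (subtract 2h to convert from UTC+2).
Lila in UTC: 08:00-20:00 (add 2h to convert from UTC-2).
Ravi ∩ Hiro: 11:00-16:00, 17:00-19:00.
Ravi ∩ Hiro ∩ Lila: 11:00-16:00, 17:00-19:00.
So the common availability across everyone is 11:00-16:00, 17:00-19:00.
Summing the common windows: 300 + 120 = 420 minutes.

420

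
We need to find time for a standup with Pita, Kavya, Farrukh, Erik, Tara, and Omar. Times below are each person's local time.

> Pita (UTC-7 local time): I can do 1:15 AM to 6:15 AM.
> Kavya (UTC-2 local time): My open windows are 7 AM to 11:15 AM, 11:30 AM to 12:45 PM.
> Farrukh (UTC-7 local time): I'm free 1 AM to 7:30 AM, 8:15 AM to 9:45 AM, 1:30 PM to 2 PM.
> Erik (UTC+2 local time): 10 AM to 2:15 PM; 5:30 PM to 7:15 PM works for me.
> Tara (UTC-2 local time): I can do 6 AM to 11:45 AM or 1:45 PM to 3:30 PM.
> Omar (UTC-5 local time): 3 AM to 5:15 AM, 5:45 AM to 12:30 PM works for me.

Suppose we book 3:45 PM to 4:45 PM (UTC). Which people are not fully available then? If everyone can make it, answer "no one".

Pita in UTC: 08:15-13:15 (add 7h to convert from UTC-7).
Kavya in UTC: 09:00-13:15, 13:30-14:45 (add 2h to convert from UTC-2).
Farrukh in UTC: 08:00-14:30, 15:15-16:45, 20:30-21:00 (add 7h to convert from UTC-7).
Erik in UTC: 08:00-12:15, 15:30-17:15 (subtract 2h to convert from UTC+2).
Tara in UTC: 08:00-13:45, 15:45-17:30 (add 2h to convert from UTC-2).
Omar in UTC: 08:00-10:15, 10:45-17:30 (add 5h to convert from UTC-5).
Pita: not fully free for 15:45-16:45. Kavya: not fully free for 15:45-16:45. Farrukh: free for 15:45-16:45. Erik: free for 15:45-16:45. Tara: free for 15:45-16:45. Omar: free for 15:45-16:45.

Kavya, Pita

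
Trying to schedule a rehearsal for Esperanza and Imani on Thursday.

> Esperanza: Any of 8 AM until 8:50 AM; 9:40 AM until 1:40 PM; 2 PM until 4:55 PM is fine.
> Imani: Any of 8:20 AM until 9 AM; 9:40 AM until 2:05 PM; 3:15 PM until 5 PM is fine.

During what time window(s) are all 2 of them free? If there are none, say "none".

Esperanza ∩ Imani: 08:20-08:50, 09:40-13:40, 14:00-14:05, 15:15-16:55.

08:20-08:50, 09:40-13:40, 14:00-14:05, 15:15-16:55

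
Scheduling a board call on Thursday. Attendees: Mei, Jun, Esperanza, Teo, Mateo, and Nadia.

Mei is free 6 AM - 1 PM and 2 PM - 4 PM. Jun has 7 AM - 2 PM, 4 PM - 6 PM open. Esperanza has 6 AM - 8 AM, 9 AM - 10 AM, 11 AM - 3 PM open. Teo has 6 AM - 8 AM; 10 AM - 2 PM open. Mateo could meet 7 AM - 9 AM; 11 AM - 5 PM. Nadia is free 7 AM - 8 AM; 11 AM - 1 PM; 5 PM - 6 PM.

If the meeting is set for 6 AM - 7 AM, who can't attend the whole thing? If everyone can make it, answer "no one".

Jun, Mateo, Nadia

Mei: free for 06:00-07:00. Jun: not fully free for 06:00-07:00. Esperanza: free for 06:00-07:00. Teo: free for 06:00-07:00. Mateo: not fully free for 06:00-07:00. Nadia: not fully free for 06:00-07:00.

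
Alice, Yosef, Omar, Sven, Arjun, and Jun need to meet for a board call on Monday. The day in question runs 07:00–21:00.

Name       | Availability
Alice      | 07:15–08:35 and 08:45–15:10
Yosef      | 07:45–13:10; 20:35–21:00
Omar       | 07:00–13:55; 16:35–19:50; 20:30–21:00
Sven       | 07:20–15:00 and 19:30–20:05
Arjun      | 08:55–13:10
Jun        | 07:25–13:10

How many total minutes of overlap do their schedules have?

Alice ∩ Yosef: 07:45-08:35, 08:45-13:10.
Alice ∩ Yosef ∩ Omar: 07:45-08:35, 08:45-13:10.
Alice ∩ Yosef ∩ Omar ∩ Sven: 07:45-08:35, 08:45-13:10.
Alice ∩ Yosef ∩ Omar ∩ Sven ∩ Arjun: 08:55-13:10.
Alice ∩ Yosef ∩ Omar ∩ Sven ∩ Arjun ∩ Jun: 08:55-13:10.
That's a single block of 255 minutes.

255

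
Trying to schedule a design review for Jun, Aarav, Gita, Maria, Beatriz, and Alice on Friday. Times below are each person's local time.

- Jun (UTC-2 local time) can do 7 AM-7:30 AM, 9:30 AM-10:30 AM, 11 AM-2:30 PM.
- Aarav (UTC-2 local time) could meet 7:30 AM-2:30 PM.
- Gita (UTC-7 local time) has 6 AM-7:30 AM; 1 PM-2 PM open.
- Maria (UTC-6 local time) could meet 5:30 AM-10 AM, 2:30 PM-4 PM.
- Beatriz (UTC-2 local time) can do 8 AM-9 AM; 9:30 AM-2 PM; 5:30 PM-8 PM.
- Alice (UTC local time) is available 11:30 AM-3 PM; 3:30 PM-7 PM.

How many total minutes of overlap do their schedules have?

90

Jun in UTC: 09:00-09:30, 11:30-12:30, 13:00-16:30 (add 2h to convert from UTC-2).
Aarav in UTC: 09:30-16:30 (add 2h to convert from UTC-2).
Gita in UTC: 13:00-14:30, 20:00-21:00 (add 7h to convert from UTC-7).
Maria in UTC: 11:30-16:00, 20:30-22:00 (add 6h to convert from UTC-6).
Beatriz in UTC: 10:00-11:00, 11:30-16:00, 19:30-22:00 (add 2h to convert from UTC-2).
Alice in UTC: 11:30-15:00, 15:30-19:00.
Jun ∩ Aarav: 11:30-12:30, 13:00-16:30.
Jun ∩ Aarav ∩ Gita: 13:00-14:30.
Jun ∩ Aarav ∩ Gita ∩ Maria: 13:00-14:30.
Jun ∩ Aarav ∩ Gita ∩ Maria ∩ Beatriz: 13:00-14:30.
Jun ∩ Aarav ∩ Gita ∩ Maria ∩ Beatriz ∩ Alice: 13:00-14:30.
Those are the intersection windows.
That's a single block of 90 minutes.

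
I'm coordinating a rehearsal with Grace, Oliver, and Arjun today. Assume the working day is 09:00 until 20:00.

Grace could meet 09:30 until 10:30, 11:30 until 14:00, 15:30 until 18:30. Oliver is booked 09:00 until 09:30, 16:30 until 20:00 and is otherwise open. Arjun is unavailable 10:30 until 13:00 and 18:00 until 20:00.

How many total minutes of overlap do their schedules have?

Grace free: 09:30-10:30, 11:30-14:00, 15:30-18:30.
Oliver free: 09:30-16:30 (invert busy blocks within the working day).
Arjun free: 09:00-10:30, 13:00-18:00 (invert busy blocks within the working day).
Grace ∩ Oliver: 09:30-10:30, 11:30-14:00, 15:30-16:30.
Grace ∩ Oliver ∩ Arjun: 09:30-10:30, 13:00-14:00, 15:30-16:30.
Summing the common windows: 60 + 60 + 60 = 180 minutes.

180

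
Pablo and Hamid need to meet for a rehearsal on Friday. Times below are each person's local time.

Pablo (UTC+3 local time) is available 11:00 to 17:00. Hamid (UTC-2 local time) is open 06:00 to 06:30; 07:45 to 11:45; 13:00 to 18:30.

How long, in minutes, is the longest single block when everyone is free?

Pablo in UTC: 08:00-14:00 (subtract 3h to convert from UTC+3).
Hamid in UTC: 08:00-08:30, 09:45-13:45, 15:00-20:30 (add 2h to convert from UTC-2).
Pablo ∩ Hamid: 08:00-08:30, 09:45-13:45.
The longest is 09:45-13:45 at 240 minutes.

240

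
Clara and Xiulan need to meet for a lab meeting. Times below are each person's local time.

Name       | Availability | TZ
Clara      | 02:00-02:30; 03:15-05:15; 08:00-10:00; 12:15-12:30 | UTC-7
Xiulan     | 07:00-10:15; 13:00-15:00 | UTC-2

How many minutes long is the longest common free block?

Clara in UTC: 09:00-09:30, 10:15-12:15, 15:00-17:00, 19:15-19:30 (add 7h to convert from UTC-7).
Xiulan in UTC: 09:00-12:15, 15:00-17:00 (add 2h to convert from UTC-2).
Clara ∩ Xiulan: 09:00-09:30, 10:15-12:15, 15:00-17:00.
Those are the intersection windows.
The longest is 10:15-12:15 at 120 minutes.

120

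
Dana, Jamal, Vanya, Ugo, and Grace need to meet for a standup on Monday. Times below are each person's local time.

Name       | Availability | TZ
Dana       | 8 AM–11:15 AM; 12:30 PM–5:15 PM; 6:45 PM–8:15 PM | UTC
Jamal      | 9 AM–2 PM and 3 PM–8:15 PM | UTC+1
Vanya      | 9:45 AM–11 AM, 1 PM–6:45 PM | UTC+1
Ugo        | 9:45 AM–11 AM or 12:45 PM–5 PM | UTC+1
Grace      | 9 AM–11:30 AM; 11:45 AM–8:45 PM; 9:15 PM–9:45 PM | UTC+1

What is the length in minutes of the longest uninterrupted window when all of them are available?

120

Dana in UTC: 08:00-11:15, 12:30-17:15, 18:45-20:15.
Jamal in UTC: 08:00-13:00, 14:00-19:15 (subtract 1h to convert from UTC+1).
Vanya in UTC: 08:45-10:00, 12:00-17:45 (subtract 1h to convert from UTC+1).
Ugo in UTC: 08:45-10:00, 11:45-16:00 (subtract 1h to convert from UTC+1).
Grace in UTC: 08:00-10:30, 10:45-19:45, 20:15-20:45 (subtract 1h to convert from UTC+1).
Dana ∩ Jamal: 08:00-11:15, 12:30-13:00, 14:00-17:15, 18:45-19:15.
Dana ∩ Jamal ∩ Vanya: 08:45-10:00, 12:30-13:00, 14:00-17:15.
Dana ∩ Jamal ∩ Vanya ∩ Ugo: 08:45-10:00, 12:30-13:00, 14:00-16:00.
Dana ∩ Jamal ∩ Vanya ∩ Ugo ∩ Grace: 08:45-10:00, 12:30-13:00, 14:00-16:00.
Those are the intersection windows.
The longest is 14:00-16:00 at 120 minutes.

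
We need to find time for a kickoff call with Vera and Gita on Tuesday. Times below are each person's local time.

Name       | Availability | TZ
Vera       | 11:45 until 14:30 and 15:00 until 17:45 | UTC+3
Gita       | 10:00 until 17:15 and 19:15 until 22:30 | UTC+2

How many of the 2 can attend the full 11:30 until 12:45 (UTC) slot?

Vera in UTC: 08:45-11:30, 12:00-14:45 (subtract 3h to convert from UTC+3).
Gita in UTC: 08:00-15:15, 17:15-20:30 (subtract 2h to convert from UTC+2).
Gita can make the full 11:30-12:45 slot — that's 1.

1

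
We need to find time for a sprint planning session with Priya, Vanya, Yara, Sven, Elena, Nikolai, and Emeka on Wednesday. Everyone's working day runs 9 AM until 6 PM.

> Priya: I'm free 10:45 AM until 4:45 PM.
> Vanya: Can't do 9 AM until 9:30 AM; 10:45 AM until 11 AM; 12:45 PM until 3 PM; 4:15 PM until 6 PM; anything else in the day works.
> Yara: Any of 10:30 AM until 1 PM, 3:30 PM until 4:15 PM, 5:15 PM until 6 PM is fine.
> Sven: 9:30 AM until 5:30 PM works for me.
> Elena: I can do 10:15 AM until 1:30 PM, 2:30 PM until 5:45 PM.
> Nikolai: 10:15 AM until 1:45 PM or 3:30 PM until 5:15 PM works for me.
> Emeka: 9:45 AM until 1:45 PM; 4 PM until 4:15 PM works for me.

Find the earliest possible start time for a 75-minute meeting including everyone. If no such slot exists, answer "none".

11:00

Priya free: 10:45-16:45.
Vanya free: 09:30-10:45, 11:00-12:45, 15:00-16:15 (invert busy blocks within the working day).
Yara free: 10:30-13:00, 15:30-16:15, 17:15-18:00.
Sven free: 09:30-17:30.
Elena free: 10:15-13:30, 14:30-17:45.
Nikolai free: 10:15-13:45, 15:30-17:15.
Emeka free: 09:45-13:45, 16:00-16:15.
Priya ∩ Vanya: 11:00-12:45, 15:00-16:15.
Priya ∩ Vanya ∩ Yara: 11:00-12:45, 15:30-16:15.
Priya ∩ Vanya ∩ Yara ∩ Sven: 11:00-12:45, 15:30-16:15.
Priya ∩ Vanya ∩ Yara ∩ Sven ∩ Elena: 11:00-12:45, 15:30-16:15.
Priya ∩ Vanya ∩ Yara ∩ Sven ∩ Elena ∩ Nikolai: 11:00-12:45, 15:30-16:15.
Priya ∩ Vanya ∩ Yara ∩ Sven ∩ Elena ∩ Nikolai ∩ Emeka: 11:00-12:45, 16:00-16:15.
So the common availability across everyone is 11:00-12:45, 16:00-16:15.
The first common window of at least 75 minutes is 11:00-12:45, so the earliest start is 11:00.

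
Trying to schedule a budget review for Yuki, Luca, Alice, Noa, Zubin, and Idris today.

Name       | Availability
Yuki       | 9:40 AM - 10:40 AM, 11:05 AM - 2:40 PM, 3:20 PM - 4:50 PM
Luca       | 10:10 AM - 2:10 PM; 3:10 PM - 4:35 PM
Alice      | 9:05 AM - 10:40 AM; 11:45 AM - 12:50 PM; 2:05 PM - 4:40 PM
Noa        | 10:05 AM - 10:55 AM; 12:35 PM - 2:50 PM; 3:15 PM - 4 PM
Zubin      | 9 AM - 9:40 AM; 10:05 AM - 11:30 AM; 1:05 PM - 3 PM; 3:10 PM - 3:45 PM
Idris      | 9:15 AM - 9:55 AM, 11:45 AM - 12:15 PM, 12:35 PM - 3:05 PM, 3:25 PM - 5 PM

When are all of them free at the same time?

14:05-14:10, 15:25-15:45

Yuki ∩ Luca: 10:10-10:40, 11:05-14:10, 15:20-16:35.
Yuki ∩ Luca ∩ Alice: 10:10-10:40, 11:45-12:50, 14:05-14:10, 15:20-16:35.
Yuki ∩ Luca ∩ Alice ∩ Noa: 10:10-10:40, 12:35-12:50, 14:05-14:10, 15:20-16:00.
Yuki ∩ Luca ∩ Alice ∩ Noa ∩ Zubin: 10:10-10:40, 14:05-14:10, 15:20-15:45.
Yuki ∩ Luca ∩ Alice ∩ Noa ∩ Zubin ∩ Idris: 14:05-14:10, 15:25-15:45.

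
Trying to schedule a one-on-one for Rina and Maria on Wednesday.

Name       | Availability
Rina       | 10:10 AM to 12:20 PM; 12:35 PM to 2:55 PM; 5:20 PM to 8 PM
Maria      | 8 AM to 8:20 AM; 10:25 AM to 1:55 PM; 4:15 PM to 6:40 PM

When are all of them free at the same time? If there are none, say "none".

10:25-12:20, 12:35-13:55, 17:20-18:40

Rina ∩ Maria: 10:25-12:20, 12:35-13:55, 17:20-18:40.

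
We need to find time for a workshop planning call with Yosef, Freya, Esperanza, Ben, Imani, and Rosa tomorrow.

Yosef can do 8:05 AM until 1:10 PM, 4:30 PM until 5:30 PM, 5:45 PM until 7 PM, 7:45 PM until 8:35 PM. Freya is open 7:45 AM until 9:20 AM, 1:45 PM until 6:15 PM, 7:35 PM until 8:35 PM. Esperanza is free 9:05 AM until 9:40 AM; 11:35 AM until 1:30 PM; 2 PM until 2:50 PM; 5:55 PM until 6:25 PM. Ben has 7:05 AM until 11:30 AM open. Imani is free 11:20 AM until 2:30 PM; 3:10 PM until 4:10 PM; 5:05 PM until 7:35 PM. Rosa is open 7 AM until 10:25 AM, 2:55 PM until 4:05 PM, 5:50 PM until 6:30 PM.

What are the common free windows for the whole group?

none

Yosef ∩ Freya: 08:05-09:20, 16:30-17:30, 17:45-18:15, 19:45-20:35.
Yosef ∩ Freya ∩ Esperanza: 09:05-09:20, 17:55-18:15.
Yosef ∩ Freya ∩ Esperanza ∩ Ben: 09:05-09:20.
Yosef ∩ Freya ∩ Esperanza ∩ Ben ∩ Imani: ∅.
Yosef ∩ Freya ∩ Esperanza ∩ Ben ∩ Imani ∩ Rosa: ∅.
There is no time when everyone is free.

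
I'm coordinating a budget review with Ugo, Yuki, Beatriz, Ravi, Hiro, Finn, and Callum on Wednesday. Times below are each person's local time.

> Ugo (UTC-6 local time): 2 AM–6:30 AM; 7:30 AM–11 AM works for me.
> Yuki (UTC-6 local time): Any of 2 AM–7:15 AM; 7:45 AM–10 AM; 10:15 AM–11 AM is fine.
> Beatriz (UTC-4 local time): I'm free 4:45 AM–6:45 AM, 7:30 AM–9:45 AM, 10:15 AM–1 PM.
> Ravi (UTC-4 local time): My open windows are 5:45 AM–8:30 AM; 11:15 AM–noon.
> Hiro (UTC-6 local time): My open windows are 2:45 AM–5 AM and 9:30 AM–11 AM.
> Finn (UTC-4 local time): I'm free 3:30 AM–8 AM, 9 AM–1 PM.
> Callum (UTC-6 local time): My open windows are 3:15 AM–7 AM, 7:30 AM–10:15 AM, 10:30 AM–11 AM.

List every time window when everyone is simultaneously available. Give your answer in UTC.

09:45-10:45, 15:30-16:00

Ugo in UTC: 08:00-12:30, 13:30-17:00 (add 6h to convert from UTC-6).
Yuki in UTC: 08:00-13:15, 13:45-16:00, 16:15-17:00 (add 6h to convert from UTC-6).
Beatriz in UTC: 08:45-10:45, 11:30-13:45, 14:15-17:00 (add 4h to convert from UTC-4).
Ravi in UTC: 09:45-12:30, 15:15-16:00 (add 4h to convert from UTC-4).
Hiro in UTC: 08:45-11:00, 15:30-17:00 (add 6h to convert from UTC-6).
Finn in UTC: 07:30-12:00, 13:00-17:00 (add 4h to convert from UTC-4).
Callum in UTC: 09:15-13:00, 13:30-16:15, 16:30-17:00 (add 6h to convert from UTC-6).
Ugo ∩ Yuki: 08:00-12:30, 13:45-16:00, 16:15-17:00.
Ugo ∩ Yuki ∩ Beatriz: 08:45-10:45, 11:30-12:30, 14:15-16:00, 16:15-17:00.
Ugo ∩ Yuki ∩ Beatriz ∩ Ravi: 09:45-10:45, 11:30-12:30, 15:15-16:00.
Ugo ∩ Yuki ∩ Beatriz ∩ Ravi ∩ Hiro: 09:45-10:45, 15:30-16:00.
Ugo ∩ Yuki ∩ Beatriz ∩ Ravi ∩ Hiro ∩ Finn: 09:45-10:45, 15:30-16:00.
Ugo ∩ Yuki ∩ Beatriz ∩ Ravi ∩ Hiro ∩ Finn ∩ Callum: 09:45-10:45, 15:30-16:00.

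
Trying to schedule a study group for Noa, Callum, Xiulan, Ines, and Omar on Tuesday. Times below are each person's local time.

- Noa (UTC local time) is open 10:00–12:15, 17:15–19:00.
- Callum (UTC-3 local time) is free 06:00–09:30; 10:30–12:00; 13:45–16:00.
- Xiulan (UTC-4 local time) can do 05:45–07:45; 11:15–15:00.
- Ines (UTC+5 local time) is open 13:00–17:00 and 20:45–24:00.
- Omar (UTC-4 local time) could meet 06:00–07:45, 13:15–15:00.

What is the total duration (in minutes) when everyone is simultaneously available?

Noa in UTC: 10:00-12:15, 17:15-19:00.
Callum in UTC: 09:00-12:30, 13:30-15:00, 16:45-19:00 (add 3h to convert from UTC-3).
Xiulan in UTC: 09:45-11:45, 15:15-19:00 (add 4h to convert from UTC-4).
Ines in UTC: 08:00-12:00, 15:45-19:00 (subtract 5h to convert from UTC+5).
Omar in UTC: 10:00-11:45, 17:15-19:00 (add 4h to convert from UTC-4).
Noa ∩ Callum: 10:00-12:15, 17:15-19:00.
Noa ∩ Callum ∩ Xiulan: 10:00-11:45, 17:15-19:00.
Noa ∩ Callum ∩ Xiulan ∩ Ines: 10:00-11:45, 17:15-19:00.
Noa ∩ Callum ∩ Xiulan ∩ Ines ∩ Omar: 10:00-11:45, 17:15-19:00.
Summing the common windows: 105 + 105 = 210 minutes.

210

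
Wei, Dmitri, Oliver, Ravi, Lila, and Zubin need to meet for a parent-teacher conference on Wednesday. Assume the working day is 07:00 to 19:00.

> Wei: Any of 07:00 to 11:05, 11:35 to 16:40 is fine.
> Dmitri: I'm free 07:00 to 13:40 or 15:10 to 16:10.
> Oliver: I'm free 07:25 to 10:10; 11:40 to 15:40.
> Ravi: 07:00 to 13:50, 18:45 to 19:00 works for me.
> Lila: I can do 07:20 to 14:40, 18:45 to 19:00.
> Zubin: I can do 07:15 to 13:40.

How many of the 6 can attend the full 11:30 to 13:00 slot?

Dmitri, Ravi, Lila, and Zubin can make the full 11:30-13:00 slot — that's 4.

4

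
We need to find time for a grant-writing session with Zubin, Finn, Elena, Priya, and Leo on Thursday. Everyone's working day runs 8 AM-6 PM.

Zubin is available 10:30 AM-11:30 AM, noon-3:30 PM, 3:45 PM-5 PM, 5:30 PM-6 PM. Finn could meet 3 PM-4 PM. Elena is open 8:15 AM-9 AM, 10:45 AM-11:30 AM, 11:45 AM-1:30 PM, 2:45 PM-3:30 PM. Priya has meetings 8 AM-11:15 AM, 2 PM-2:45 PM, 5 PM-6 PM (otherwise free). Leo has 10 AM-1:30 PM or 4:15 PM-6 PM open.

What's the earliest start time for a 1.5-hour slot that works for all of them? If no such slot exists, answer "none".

none

Zubin free: 10:30-11:30, 12:00-15:30, 15:45-17:00, 17:30-18:00.
Finn free: 15:00-16:00.
Elena free: 08:15-09:00, 10:45-11:30, 11:45-13:30, 14:45-15:30.
Priya free: 11:15-14:00, 14:45-17:00 (invert busy blocks within the working day).
Leo free: 10:00-13:30, 16:15-18:00.
Zubin ∩ Finn: 15:00-15:30, 15:45-16:00.
Zubin ∩ Finn ∩ Elena: 15:00-15:30.
Zubin ∩ Finn ∩ Elena ∩ Priya: 15:00-15:30.
Zubin ∩ Finn ∩ Elena ∩ Priya ∩ Leo: ∅.
There is no time when everyone is free.
No common window is at least 90 minutes long.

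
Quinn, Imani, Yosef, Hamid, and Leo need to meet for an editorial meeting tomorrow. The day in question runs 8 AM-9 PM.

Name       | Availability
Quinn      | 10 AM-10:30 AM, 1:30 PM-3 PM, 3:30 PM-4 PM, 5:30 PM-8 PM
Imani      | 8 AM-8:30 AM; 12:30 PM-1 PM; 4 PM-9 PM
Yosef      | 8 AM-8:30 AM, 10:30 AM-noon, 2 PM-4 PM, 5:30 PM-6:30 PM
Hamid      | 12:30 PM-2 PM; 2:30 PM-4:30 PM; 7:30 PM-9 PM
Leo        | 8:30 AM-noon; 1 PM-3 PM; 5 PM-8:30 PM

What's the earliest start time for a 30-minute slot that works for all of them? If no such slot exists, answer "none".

none

Quinn ∩ Imani: 17:30-20:00.
Quinn ∩ Imani ∩ Yosef: 17:30-18:30.
Quinn ∩ Imani ∩ Yosef ∩ Hamid: ∅.
Quinn ∩ Imani ∩ Yosef ∩ Hamid ∩ Leo: ∅.
There is no time when everyone is free.
No common window is at least 30 minutes long.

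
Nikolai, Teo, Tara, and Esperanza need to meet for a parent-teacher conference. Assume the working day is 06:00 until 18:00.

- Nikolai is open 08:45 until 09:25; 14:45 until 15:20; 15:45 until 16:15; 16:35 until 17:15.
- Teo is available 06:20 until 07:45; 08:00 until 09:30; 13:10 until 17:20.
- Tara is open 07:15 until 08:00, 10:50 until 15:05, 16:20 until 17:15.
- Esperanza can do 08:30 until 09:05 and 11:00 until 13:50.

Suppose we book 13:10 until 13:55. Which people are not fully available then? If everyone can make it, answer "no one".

Esperanza, Nikolai

Nikolai: not fully free for 13:10-13:55. Teo: free for 13:10-13:55. Tara: free for 13:10-13:55. Esperanza: not fully free for 13:10-13:55.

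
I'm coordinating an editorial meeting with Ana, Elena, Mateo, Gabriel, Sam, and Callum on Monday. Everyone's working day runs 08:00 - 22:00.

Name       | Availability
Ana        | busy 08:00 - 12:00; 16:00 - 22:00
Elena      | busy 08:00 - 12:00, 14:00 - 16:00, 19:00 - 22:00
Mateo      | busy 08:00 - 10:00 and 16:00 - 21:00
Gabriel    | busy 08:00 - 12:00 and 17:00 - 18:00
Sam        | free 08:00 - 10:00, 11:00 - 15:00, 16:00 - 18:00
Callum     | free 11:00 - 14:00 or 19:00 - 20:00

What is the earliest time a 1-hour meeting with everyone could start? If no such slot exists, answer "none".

Ana free: 12:00-16:00 (invert busy blocks within the working day).
Elena free: 12:00-14:00, 16:00-19:00 (invert busy blocks within the working day).
Mateo free: 10:00-16:00, 21:00-22:00 (invert busy blocks within the working day).
Gabriel free: 12:00-17:00, 18:00-22:00 (invert busy blocks within the working day).
Sam free: 08:00-10:00, 11:00-15:00, 16:00-18:00.
Callum free: 11:00-14:00, 19:00-20:00.
Ana ∩ Elena: 12:00-14:00.
Ana ∩ Elena ∩ Mateo: 12:00-14:00.
Ana ∩ Elena ∩ Mateo ∩ Gabriel: 12:00-14:00.
Ana ∩ Elena ∩ Mateo ∩ Gabriel ∩ Sam: 12:00-14:00.
Ana ∩ Elena ∩ Mateo ∩ Gabriel ∩ Sam ∩ Callum: 12:00-14:00.
The first common window of at least 60 minutes is 12:00-14:00, so the earliest start is 12:00.

12:00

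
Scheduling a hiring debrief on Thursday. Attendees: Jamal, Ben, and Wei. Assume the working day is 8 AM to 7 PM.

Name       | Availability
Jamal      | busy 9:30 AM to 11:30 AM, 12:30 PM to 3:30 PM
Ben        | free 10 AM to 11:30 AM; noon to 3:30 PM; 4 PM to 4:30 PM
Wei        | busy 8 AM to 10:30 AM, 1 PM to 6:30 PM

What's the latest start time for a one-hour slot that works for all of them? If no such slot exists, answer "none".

none

Jamal free: 08:00-09:30, 11:30-12:30, 15:30-19:00 (invert busy blocks within the working day).
Ben free: 10:00-11:30, 12:00-15:30, 16:00-16:30.
Wei free: 10:30-13:00, 18:30-19:00 (invert busy blocks within the working day).
Jamal ∩ Ben: 12:00-12:30, 16:00-16:30.
Jamal ∩ Ben ∩ Wei: 12:00-12:30.
No common window is at least 60 minutes long.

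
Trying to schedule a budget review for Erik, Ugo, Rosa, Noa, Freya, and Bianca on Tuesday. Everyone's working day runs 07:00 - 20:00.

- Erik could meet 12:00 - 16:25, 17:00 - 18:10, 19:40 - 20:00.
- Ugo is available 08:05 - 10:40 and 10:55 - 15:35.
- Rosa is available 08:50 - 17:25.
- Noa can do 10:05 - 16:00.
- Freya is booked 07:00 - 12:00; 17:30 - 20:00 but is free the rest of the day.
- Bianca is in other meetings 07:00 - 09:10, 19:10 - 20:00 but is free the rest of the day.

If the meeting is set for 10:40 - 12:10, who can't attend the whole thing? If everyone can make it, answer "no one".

Erik free: 12:00-16:25, 17:00-18:10, 19:40-20:00.
Ugo free: 08:05-10:40, 10:55-15:35.
Rosa free: 08:50-17:25.
Noa free: 10:05-16:00.
Freya free: 12:00-17:30 (invert busy blocks within the working day).
Bianca free: 09:10-19:10 (invert busy blocks within the working day).
Erik: not fully free for 10:40-12:10. Ugo: not fully free for 10:40-12:10. Rosa: free for 10:40-12:10. Noa: free for 10:40-12:10. Freya: not fully free for 10:40-12:10. Bianca: free for 10:40-12:10.

Erik, Freya, Ugo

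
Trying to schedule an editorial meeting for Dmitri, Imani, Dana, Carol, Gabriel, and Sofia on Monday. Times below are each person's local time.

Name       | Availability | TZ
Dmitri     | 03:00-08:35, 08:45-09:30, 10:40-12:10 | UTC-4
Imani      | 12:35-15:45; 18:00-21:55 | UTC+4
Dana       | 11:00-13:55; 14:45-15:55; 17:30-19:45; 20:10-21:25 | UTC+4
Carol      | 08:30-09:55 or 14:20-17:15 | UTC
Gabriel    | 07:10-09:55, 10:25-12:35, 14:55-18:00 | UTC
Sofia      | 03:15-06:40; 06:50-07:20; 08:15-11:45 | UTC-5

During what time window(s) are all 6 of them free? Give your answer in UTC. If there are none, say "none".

08:35-09:55, 14:55-15:45

Dmitri in UTC: 07:00-12:35, 12:45-13:30, 14:40-16:10 (add 4h to convert from UTC-4).
Imani in UTC: 08:35-11:45, 14:00-17:55 (subtract 4h to convert from UTC+4).
Dana in UTC: 07:00-09:55, 10:45-11:55, 13:30-15:45, 16:10-17:25 (subtract 4h to convert from UTC+4).
Carol in UTC: 08:30-09:55, 14:20-17:15.
Gabriel in UTC: 07:10-09:55, 10:25-12:35, 14:55-18:00.
Sofia in UTC: 08:15-11:40, 11:50-12:20, 13:15-16:45 (add 5h to convert from UTC-5).
Dmitri ∩ Imani: 08:35-11:45, 14:40-16:10.
Dmitri ∩ Imani ∩ Dana: 08:35-09:55, 10:45-11:45, 14:40-15:45.
Dmitri ∩ Imani ∩ Dana ∩ Carol: 08:35-09:55, 14:40-15:45.
Dmitri ∩ Imani ∩ Dana ∩ Carol ∩ Gabriel: 08:35-09:55, 14:55-15:45.
Dmitri ∩ Imani ∩ Dana ∩ Carol ∩ Gabriel ∩ Sofia: 08:35-09:55, 14:55-15:45.
Those are the intersection windows.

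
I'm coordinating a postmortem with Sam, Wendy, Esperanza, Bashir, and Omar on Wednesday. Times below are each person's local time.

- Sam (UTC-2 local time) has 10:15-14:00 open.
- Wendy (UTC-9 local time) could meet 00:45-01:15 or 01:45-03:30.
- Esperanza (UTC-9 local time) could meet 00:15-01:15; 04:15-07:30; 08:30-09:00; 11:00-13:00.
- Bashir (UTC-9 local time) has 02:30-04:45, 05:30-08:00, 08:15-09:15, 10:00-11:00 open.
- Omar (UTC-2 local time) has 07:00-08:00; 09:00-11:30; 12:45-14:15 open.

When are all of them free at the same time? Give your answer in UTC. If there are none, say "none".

Sam in UTC: 12:15-16:00 (add 2h to convert from UTC-2).
Wendy in UTC: 09:45-10:15, 10:45-12:30 (add 9h to convert from UTC-9).
Esperanza in UTC: 09:15-10:15, 13:15-16:30, 17:30-18:00, 20:00-22:00 (add 9h to convert from UTC-9).
Bashir in UTC: 11:30-13:45, 14:30-17:00, 17:15-18:15, 19:00-20:00 (add 9h to convert from UTC-9).
Omar in UTC: 09:00-10:00, 11:00-13:30, 14:45-16:15 (add 2h to convert from UTC-2).
Sam ∩ Wendy: 12:15-12:30.
Sam ∩ Wendy ∩ Esperanza: ∅.
Sam ∩ Wendy ∩ Esperanza ∩ Bashir: ∅.
Sam ∩ Wendy ∩ Esperanza ∩ Bashir ∩ Omar: ∅.
There is no time when everyone is free.

none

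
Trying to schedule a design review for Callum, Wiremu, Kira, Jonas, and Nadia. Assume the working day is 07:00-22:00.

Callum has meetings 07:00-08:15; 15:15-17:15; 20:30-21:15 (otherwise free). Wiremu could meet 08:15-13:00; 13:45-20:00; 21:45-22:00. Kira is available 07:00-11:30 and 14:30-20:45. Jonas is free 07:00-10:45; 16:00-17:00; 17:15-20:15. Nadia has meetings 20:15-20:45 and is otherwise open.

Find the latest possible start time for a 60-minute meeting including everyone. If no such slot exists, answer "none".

19:00

Callum free: 08:15-15:15, 17:15-20:30, 21:15-22:00 (invert busy blocks within the working day).
Wiremu free: 08:15-13:00, 13:45-20:00, 21:45-22:00.
Kira free: 07:00-11:30, 14:30-20:45.
Jonas free: 07:00-10:45, 16:00-17:00, 17:15-20:15.
Nadia free: 07:00-20:15, 20:45-22:00 (invert busy blocks within the working day).
Callum ∩ Wiremu: 08:15-13:00, 13:45-15:15, 17:15-20:00, 21:45-22:00.
Callum ∩ Wiremu ∩ Kira: 08:15-11:30, 14:30-15:15, 17:15-20:00.
Callum ∩ Wiremu ∩ Kira ∩ Jonas: 08:15-10:45, 17:15-20:00.
Callum ∩ Wiremu ∩ Kira ∩ Jonas ∩ Nadia: 08:15-10:45, 17:15-20:00.
The last common window of at least 60 minutes is 17:15-20:00; a 60-minute meeting can start as late as 19:00 and still end by 20:00.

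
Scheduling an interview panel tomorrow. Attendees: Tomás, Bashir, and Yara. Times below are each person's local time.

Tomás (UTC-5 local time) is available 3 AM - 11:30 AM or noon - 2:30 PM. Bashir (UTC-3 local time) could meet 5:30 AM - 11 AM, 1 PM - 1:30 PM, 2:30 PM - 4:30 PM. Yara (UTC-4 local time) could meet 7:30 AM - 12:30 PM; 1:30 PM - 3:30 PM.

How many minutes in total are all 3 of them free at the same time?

300

Tomás in UTC: 08:00-16:30, 17:00-19:30 (add 5h to convert from UTC-5).
Bashir in UTC: 08:30-14:00, 16:00-16:30, 17:30-19:30 (add 3h to convert from UTC-3).
Yara in UTC: 11:30-16:30, 17:30-19:30 (add 4h to convert from UTC-4).
Tomás ∩ Bashir: 08:30-14:00, 16:00-16:30, 17:30-19:30.
Tomás ∩ Bashir ∩ Yara: 11:30-14:00, 16:00-16:30, 17:30-19:30.
So the common availability across everyone is 11:30-14:00, 16:00-16:30, 17:30-19:30.
Summing the common windows: 150 + 30 + 120 = 300 minutes.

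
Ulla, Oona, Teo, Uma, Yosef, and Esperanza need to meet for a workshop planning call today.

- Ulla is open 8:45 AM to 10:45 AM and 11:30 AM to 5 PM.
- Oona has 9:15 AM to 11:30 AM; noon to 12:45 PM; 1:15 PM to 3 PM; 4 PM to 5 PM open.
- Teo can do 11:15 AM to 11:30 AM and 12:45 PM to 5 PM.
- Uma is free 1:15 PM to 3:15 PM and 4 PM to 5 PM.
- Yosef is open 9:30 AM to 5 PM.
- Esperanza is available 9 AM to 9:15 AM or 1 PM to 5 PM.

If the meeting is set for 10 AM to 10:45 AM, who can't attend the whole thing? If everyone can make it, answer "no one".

Ulla: free for 10:00-10:45. Oona: free for 10:00-10:45. Teo: not fully free for 10:00-10:45. Uma: not fully free for 10:00-10:45. Yosef: free for 10:00-10:45. Esperanza: not fully free for 10:00-10:45.

Esperanza, Teo, Uma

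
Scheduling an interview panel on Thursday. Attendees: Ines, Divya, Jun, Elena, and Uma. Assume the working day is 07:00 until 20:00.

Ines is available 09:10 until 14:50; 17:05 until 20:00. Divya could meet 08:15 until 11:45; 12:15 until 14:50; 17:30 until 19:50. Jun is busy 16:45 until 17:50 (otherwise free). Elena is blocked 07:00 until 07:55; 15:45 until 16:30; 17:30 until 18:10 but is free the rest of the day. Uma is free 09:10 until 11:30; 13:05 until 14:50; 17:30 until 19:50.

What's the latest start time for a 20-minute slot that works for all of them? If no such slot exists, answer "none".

19:30

Ines free: 09:10-14:50, 17:05-20:00.
Divya free: 08:15-11:45, 12:15-14:50, 17:30-19:50.
Jun free: 07:00-16:45, 17:50-20:00 (invert busy blocks within the working day).
Elena free: 07:55-15:45, 16:30-17:30, 18:10-20:00 (invert busy blocks within the working day).
Uma free: 09:10-11:30, 13:05-14:50, 17:30-19:50.
Ines ∩ Divya: 09:10-11:45, 12:15-14:50, 17:30-19:50.
Ines ∩ Divya ∩ Jun: 09:10-11:45, 12:15-14:50, 17:50-19:50.
Ines ∩ Divya ∩ Jun ∩ Elena: 09:10-11:45, 12:15-14:50, 18:10-19:50.
Ines ∩ Divya ∩ Jun ∩ Elena ∩ Uma: 09:10-11:30, 13:05-14:50, 18:10-19:50.
The last common window of at least 20 minutes is 18:10-19:50; a 20-minute meeting can start as late as 19:30 and still end by 19:50.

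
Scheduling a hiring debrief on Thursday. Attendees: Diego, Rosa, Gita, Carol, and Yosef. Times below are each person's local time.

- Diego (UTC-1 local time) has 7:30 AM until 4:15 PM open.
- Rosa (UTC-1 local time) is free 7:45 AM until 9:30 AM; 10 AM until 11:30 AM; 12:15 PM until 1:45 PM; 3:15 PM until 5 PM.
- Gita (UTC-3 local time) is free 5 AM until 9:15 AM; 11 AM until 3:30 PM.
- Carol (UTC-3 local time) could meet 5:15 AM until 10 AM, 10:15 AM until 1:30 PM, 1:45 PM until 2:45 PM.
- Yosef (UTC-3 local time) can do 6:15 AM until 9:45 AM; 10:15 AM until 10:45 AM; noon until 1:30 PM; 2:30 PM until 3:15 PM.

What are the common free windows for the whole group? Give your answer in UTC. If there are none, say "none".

09:15-10:30, 11:00-12:15, 16:15-16:30

Diego in UTC: 08:30-17:15 (add 1h to convert from UTC-1).
Rosa in UTC: 08:45-10:30, 11:00-12:30, 13:15-14:45, 16:15-18:00 (add 1h to convert from UTC-1).
Gita in UTC: 08:00-12:15, 14:00-18:30 (add 3h to convert from UTC-3).
Carol in UTC: 08:15-13:00, 13:15-16:30, 16:45-17:45 (add 3h to convert from UTC-3).
Yosef in UTC: 09:15-12:45, 13:15-13:45, 15:00-16:30, 17:30-18:15 (add 3h to convert from UTC-3).
Diego ∩ Rosa: 08:45-10:30, 11:00-12:30, 13:15-14:45, 16:15-17:15.
Diego ∩ Rosa ∩ Gita: 08:45-10:30, 11:00-12:15, 14:00-14:45, 16:15-17:15.
Diego ∩ Rosa ∩ Gita ∩ Carol: 08:45-10:30, 11:00-12:15, 14:00-14:45, 16:15-16:30, 16:45-17:15.
Diego ∩ Rosa ∩ Gita ∩ Carol ∩ Yosef: 09:15-10:30, 11:00-12:15, 16:15-16:30.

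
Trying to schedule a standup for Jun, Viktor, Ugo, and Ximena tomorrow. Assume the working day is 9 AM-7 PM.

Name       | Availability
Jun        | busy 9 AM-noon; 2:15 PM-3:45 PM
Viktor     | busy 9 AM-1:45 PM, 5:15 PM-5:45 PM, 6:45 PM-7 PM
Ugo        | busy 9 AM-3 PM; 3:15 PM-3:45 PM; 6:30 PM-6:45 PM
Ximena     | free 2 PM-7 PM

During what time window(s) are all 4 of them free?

15:45-17:15, 17:45-18:30

Jun free: 12:00-14:15, 15:45-19:00 (invert busy blocks within the working day).
Viktor free: 13:45-17:15, 17:45-18:45 (invert busy blocks within the working day).
Ugo free: 15:00-15:15, 15:45-18:30, 18:45-19:00 (invert busy blocks within the working day).
Ximena free: 14:00-19:00.
Jun ∩ Viktor: 13:45-14:15, 15:45-17:15, 17:45-18:45.
Jun ∩ Viktor ∩ Ugo: 15:45-17:15, 17:45-18:30.
Jun ∩ Viktor ∩ Ugo ∩ Ximena: 15:45-17:15, 17:45-18:30.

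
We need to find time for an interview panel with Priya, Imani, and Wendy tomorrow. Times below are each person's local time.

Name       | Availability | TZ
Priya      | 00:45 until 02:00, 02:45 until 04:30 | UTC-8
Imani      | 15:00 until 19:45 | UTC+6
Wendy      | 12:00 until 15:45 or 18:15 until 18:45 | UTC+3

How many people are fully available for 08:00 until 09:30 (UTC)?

0

Priya in UTC: 08:45-10:00, 10:45-12:30 (add 8h to convert from UTC-8).
Imani in UTC: 09:00-13:45 (subtract 6h to convert from UTC+6).
Wendy in UTC: 09:00-12:45, 15:15-15:45 (subtract 3h to convert from UTC+3).
nobody can make the full 08:00-09:30 slot — that's 0.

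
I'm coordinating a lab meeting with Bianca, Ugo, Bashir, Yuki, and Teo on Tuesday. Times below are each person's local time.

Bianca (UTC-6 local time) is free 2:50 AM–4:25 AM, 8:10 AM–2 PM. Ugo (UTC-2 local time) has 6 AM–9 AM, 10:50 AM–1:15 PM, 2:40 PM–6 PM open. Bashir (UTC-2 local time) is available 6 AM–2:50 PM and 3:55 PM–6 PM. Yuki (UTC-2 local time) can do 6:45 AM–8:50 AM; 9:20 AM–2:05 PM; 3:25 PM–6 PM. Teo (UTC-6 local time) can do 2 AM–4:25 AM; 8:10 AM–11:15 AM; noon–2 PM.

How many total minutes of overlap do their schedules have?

280

Bianca in UTC: 08:50-10:25, 14:10-20:00 (add 6h to convert from UTC-6).
Ugo in UTC: 08:00-11:00, 12:50-15:15, 16:40-20:00 (add 2h to convert from UTC-2).
Bashir in UTC: 08:00-16:50, 17:55-20:00 (add 2h to convert from UTC-2).
Yuki in UTC: 08:45-10:50, 11:20-16:05, 17:25-20:00 (add 2h to convert from UTC-2).
Teo in UTC: 08:00-10:25, 14:10-17:15, 18:00-20:00 (add 6h to convert from UTC-6).
Bianca ∩ Ugo: 08:50-10:25, 14:10-15:15, 16:40-20:00.
Bianca ∩ Ugo ∩ Bashir: 08:50-10:25, 14:10-15:15, 16:40-16:50, 17:55-20:00.
Bianca ∩ Ugo ∩ Bashir ∩ Yuki: 08:50-10:25, 14:10-15:15, 17:55-20:00.
Bianca ∩ Ugo ∩ Bashir ∩ Yuki ∩ Teo: 08:50-10:25, 14:10-15:15, 18:00-20:00.
Summing the common windows: 95 + 65 + 120 = 280 minutes.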